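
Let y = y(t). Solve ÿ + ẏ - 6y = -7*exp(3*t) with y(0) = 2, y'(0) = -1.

Characteristic equation r² + r - 6 = 0 factors as (r + 3)(r - 2) = 0, so r = -3, 2.
Hence y_h = C1*exp(-3*t) + C2*exp(2*t).
Try y_p = A*exp(3*t). Substituting into the equation and dividing by exp(3*t) gives A = -7/6, so y_p = -7*exp(3*t)/6.
General solution: y = -7*exp(3*t)/6 + C1*exp(-3*t) + C2*exp(2*t).
Apply the initial conditions: y(0) = -7/6 + C1 + C2 = 2 and y'(0) = -7/2 - 3*C1 + 2*C2 = -1. Solving gives C1 = 23/30, C2 = 12/5.

y = -7*exp(3*t)/6 + 12*exp(2*t)/5 + 23*exp(-3*t)/30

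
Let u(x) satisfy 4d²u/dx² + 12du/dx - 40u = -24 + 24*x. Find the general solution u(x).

Divide through by 4: u'' + 3u' - 10u = -6 + 6*x.
Characteristic equation r² + 3r - 10 = 0 factors as (r + 5)(r - 2) = 0, so r = -5, 2.
Hence u_h = C1*exp(-5*x) + C2*exp(2*x).
For the particular solution try u_p = A0 + A1*x. Substituting and matching coefficients of each power of x gives A0 = 21/50, A1 = -3/5, so u_p = 21/50 - 3*x/5.

u = 21/50 - 3*x/5 + C1*exp(-5*x) + C2*exp(2*x)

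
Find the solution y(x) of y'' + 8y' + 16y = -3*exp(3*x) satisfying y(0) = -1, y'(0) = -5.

y = -46*exp(-4*x)/49 - 3*exp(3*x)/49 - 60*x*exp(-4*x)/7

Characteristic equation r² + 8r + 16 = 0 has discriminant (8)² - 4·(16) = 0, so r = -4 is a repeated root.
Hence y_h = (C1 + C2*x)*exp(-4*x).
Try y_p = A*exp(3*x). Substituting into the equation and dividing by exp(3*x) gives A = -3/49, so y_p = -3*exp(3*x)/49.
General solution: y = -3*exp(3*x)/49 + C1*exp(-4*x) + C2*x*exp(-4*x).
Apply the initial conditions: y(0) = -3/49 + C1 = -1 and y'(0) = -9/49 + C2 - 4*C1 = -5. Solving gives C1 = -46/49, C2 = -60/7.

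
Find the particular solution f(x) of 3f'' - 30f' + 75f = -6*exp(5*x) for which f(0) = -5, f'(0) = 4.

Divide through by 3: f'' - 10f' + 25f = -2*exp(5*x).
Characteristic equation r² - 10r + 25 = 0 has discriminant (-10)² - 4·(25) = 0, so r = 5 is a repeated root.
Hence f_h = (C1 + C2*x)*exp(5*x).
Since exp(5*x) solves the homogeneous equation (r = 5 is a root of multiplicity 2), multiply the trial by x^2. Try f_p = A*x^2*exp(5*x). Substituting into the equation and dividing by exp(5*x) gives A = -1, so f_p = -x^2*exp(5*x).
General solution: f = C1*exp(5*x) - x^2*exp(5*x) + C2*x*exp(5*x).
Apply the initial conditions: f(0) = C1 = -5 and f'(0) = C2 + 5*C1 = 4. Solving gives C1 = -5, C2 = 29.

f = -5*exp(5*x) - x**2*exp(5*x) + 29*x*exp(5*x)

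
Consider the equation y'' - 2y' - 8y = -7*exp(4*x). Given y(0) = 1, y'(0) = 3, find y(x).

y = -exp(-2*x)/36 + 37*exp(4*x)/36 - 7*x*exp(4*x)/6

Characteristic equation r² - 2r - 8 = 0 factors as (r + 2)(r - 4) = 0, so r = -2, 4.
Hence y_h = C1*exp(-2*x) + C2*exp(4*x).
Since exp(4*x) solves the homogeneous equation (r = 4 is a root of multiplicity 1), multiply the trial by x. Try y_p = A*x*exp(4*x). Substituting into the equation and dividing by exp(4*x) gives A = -7/6, so y_p = -7*x*exp(4*x)/6.
General solution: y = C1*exp(-2*x) + C2*exp(4*x) - 7*x*exp(4*x)/6.
Apply the initial conditions: y(0) = C1 + C2 = 1 and y'(0) = -7/6 - 2*C1 + 4*C2 = 3. Solving gives C1 = -1/36, C2 = 37/36.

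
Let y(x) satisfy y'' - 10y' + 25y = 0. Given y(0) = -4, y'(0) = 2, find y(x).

Characteristic equation r² - 10r + 25 = 0 has discriminant (-10)² - 4·(25) = 0, so r = 5 is a repeated root.
Hence y_h = (C1 + C2*x)*exp(5*x).
Apply the initial conditions: y(0) = C1 = -4 and y'(0) = C2 + 5*C1 = 2. Solving gives C1 = -4, C2 = 22.

y = -4*exp(5*x) + 22*x*exp(5*x)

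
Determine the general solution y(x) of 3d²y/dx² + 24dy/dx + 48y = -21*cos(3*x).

Divide through by 3: y'' + 8y' + 16y = -7*cos(3*x).
Characteristic equation r² + 8r + 16 = 0 has discriminant (8)² - 4·(16) = 0, so r = -4 is a repeated root.
Hence y_h = (C1 + C2*x)*exp(-4*x).
Try y_p = A*cos(3*x) + B*sin(3*x). Substituting and equating the coefficients of cos(3x) and sin(3x) gives A = -49/625, B = -168/625, so y_p = -168*sin(3*x)/625 - 49*cos(3*x)/625.

y = -168*sin(3*x)/625 - 49*cos(3*x)/625 + C1*exp(-4*x) + C2*x*exp(-4*x)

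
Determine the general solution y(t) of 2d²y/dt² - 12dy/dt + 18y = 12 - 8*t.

y = 10/27 - 4*t/9 + C1*exp(3*t) + C2*t*exp(3*t)

Divide through by 2: y'' - 6y' + 9y = 6 - 4*t.
Characteristic equation r² - 6r + 9 = 0 has discriminant (-6)² - 4·(9) = 0, so r = 3 is a repeated root.
Hence y_h = (C1 + C2*t)*exp(3*t).
For the particular solution try y_p = A0 + A1*t. Substituting and matching coefficients of each power of t gives A0 = 10/27, A1 = -4/9, so y_p = 10/27 - 4*t/9.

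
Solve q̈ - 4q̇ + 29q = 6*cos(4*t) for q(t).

Characteristic equation r² - 4r + 29 = 0 has discriminant (-4)² - 4·(29) = -100 < 0, so r = 2 ± 5i.
Hence q_h = C1*cos(5*t)*exp(2*t) + C2*exp(2*t)*sin(5*t).
Try q_p = A*cos(4*t) + B*sin(4*t). Substituting and equating the coefficients of cos(4t) and sin(4t) gives A = 78/425, B = -96/425, so q_p = -96*sin(4*t)/425 + 78*cos(4*t)/425.

q = -96*sin(4*t)/425 + 78*cos(4*t)/425 + C1*cos(5*t)*exp(2*t) + C2*exp(2*t)*sin(5*t)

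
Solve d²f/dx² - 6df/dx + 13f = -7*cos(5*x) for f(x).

Characteristic equation r² - 6r + 13 = 0 has discriminant (-6)² - 4·(13) = -16 < 0, so r = 3 ± 2i.
Hence f_h = C1*cos(2*x)*exp(3*x) + C2*exp(3*x)*sin(2*x).
Try f_p = A*cos(5*x) + B*sin(5*x). Substituting and equating the coefficients of cos(5x) and sin(5x) gives A = 7/87, B = 35/174, so f_p = 7*cos(5*x)/87 + 35*sin(5*x)/174.

f = 7*cos(5*x)/87 + 35*sin(5*x)/174 + C1*cos(2*x)*exp(3*x) + C2*exp(3*x)*sin(2*x)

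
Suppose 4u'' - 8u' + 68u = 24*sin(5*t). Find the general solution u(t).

u = -12*sin(5*t)/41 + 15*cos(5*t)/41 + C1*cos(4*t)*exp(t) + C2*exp(t)*sin(4*t)

Divide through by 4: u'' - 2u' + 17u = 6*sin(5*t).
Characteristic equation r² - 2r + 17 = 0 has discriminant (-2)² - 4·(17) = -64 < 0, so r = 1 ± 4i.
Hence u_h = C1*cos(4*t)*exp(t) + C2*exp(t)*sin(4*t).
Try u_p = A*cos(5*t) + B*sin(5*t). Substituting and equating the coefficients of cos(5t) and sin(5t) gives A = 15/41, B = -12/41, so u_p = -12*sin(5*t)/41 + 15*cos(5*t)/41.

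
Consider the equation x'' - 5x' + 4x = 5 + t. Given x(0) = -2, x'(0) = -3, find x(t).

Characteristic equation r² - 5r + 4 = 0 factors as (r - 1)(r - 4) = 0, so r = 1, 4.
Hence x_h = C1*exp(t) + C2*exp(4*t).
For the particular solution try x_p = A0 + A1*t. Substituting and matching coefficients of each power of t gives A0 = 25/16, A1 = 1/4, so x_p = 25/16 + t/4.
General solution: x = 25/16 + t/4 + C1*exp(t) + C2*exp(4*t).
Apply the initial conditions: x(0) = 25/16 + C1 + C2 = -2 and x'(0) = 1/4 + C1 + 4*C2 = -3. Solving gives C1 = -11/3, C2 = 5/48.

x = 25/16 - 11*exp(t)/3 + t/4 + 5*exp(4*t)/48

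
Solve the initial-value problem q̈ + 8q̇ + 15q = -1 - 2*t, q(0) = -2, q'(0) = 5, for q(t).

q = 1/225 - 22*exp(-3*t)/9 - 2*t/15 + 11*exp(-5*t)/25

Characteristic equation r² + 8r + 15 = 0 factors as (r + 5)(r + 3) = 0, so r = -5, -3.
Hence q_h = C1*exp(-5*t) + C2*exp(-3*t).
For the particular solution try q_p = A0 + A1*t. Substituting and matching coefficients of each power of t gives A0 = 1/225, A1 = -2/15, so q_p = 1/225 - 2*t/15.
General solution: q = 1/225 - 2*t/15 + C1*exp(-5*t) + C2*exp(-3*t).
Apply the initial conditions: q(0) = 1/225 + C1 + C2 = -2 and q'(0) = -2/15 - 5*C1 - 3*C2 = 5. Solving gives C1 = 11/25, C2 = -22/9.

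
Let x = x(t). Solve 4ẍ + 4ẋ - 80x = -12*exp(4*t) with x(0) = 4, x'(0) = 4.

Divide through by 4: x'' + x' - 20x = -3*exp(4*t).
Characteristic equation r² + r - 20 = 0 factors as (r + 5)(r - 4) = 0, so r = -5, 4.
Hence x_h = C1*exp(-5*t) + C2*exp(4*t).
Since exp(4*t) solves the homogeneous equation (r = 4 is a root of multiplicity 1), multiply the trial by t. Try x_p = A*t*exp(4*t). Substituting into the equation and dividing by exp(4*t) gives A = -1/3, so x_p = -t*exp(4*t)/3.
General solution: x = C1*exp(-5*t) + C2*exp(4*t) - t*exp(4*t)/3.
Apply the initial conditions: x(0) = C1 + C2 = 4 and x'(0) = -1/3 - 5*C1 + 4*C2 = 4. Solving gives C1 = 35/27, C2 = 73/27.

x = 35*exp(-5*t)/27 + 73*exp(4*t)/27 - t*exp(4*t)/3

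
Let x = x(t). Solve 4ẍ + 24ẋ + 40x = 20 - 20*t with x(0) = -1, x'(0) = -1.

x = 4/5 - t/2 - 59*exp(-3*t)*sin(t)/10 - 9*cos(t)*exp(-3*t)/5

Divide through by 4: x'' + 6x' + 10x = 5 - 5*t.
Characteristic equation r² + 6r + 10 = 0 has discriminant (6)² - 4·(10) = -4 < 0, so r = -3 ± i.
Hence x_h = C1*cos(t)*exp(-3*t) + C2*exp(-3*t)*sin(t).
For the particular solution try x_p = A0 + A1*t. Substituting and matching coefficients of each power of t gives A0 = 4/5, A1 = -1/2, so x_p = 4/5 - t/2.
General solution: x = 4/5 - t/2 + C1*cos(t)*exp(-3*t) + C2*exp(-3*t)*sin(t).
Apply the initial conditions: x(0) = 4/5 + C1 = -1 and x'(0) = -1/2 + C2 - 3*C1 = -1. Solving gives C1 = -9/5, C2 = -59/10.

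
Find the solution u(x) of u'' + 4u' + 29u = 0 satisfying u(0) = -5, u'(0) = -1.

u = -5*cos(5*x)*exp(-2*x) - 11*exp(-2*x)*sin(5*x)/5

Characteristic equation r² + 4r + 29 = 0 has discriminant (4)² - 4·(29) = -100 < 0, so r = -2 ± 5i.
Hence u_h = C1*cos(5*x)*exp(-2*x) + C2*exp(-2*x)*sin(5*x).
Apply the initial conditions: u(0) = C1 = -5 and u'(0) = -2*C1 + 5*C2 = -1. Solving gives C1 = -5, C2 = -11/5.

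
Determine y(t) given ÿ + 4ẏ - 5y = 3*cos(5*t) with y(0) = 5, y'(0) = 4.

y = -9*cos(5*t)/130 + 3*sin(5*t)/65 + 13*exp(-5*t)/60 + 757*exp(t)/156

Characteristic equation r² + 4r - 5 = 0 factors as (r + 5)(r - 1) = 0, so r = -5, 1.
Hence y_h = C1*exp(-5*t) + C2*exp(t).
Try y_p = A*cos(5*t) + B*sin(5*t). Substituting and equating the coefficients of cos(5t) and sin(5t) gives A = -9/130, B = 3/65, so y_p = -9*cos(5*t)/130 + 3*sin(5*t)/65.
General solution: y = -9*cos(5*t)/130 + 3*sin(5*t)/65 + C1*exp(-5*t) + C2*exp(t).
Apply the initial conditions: y(0) = -9/130 + C1 + C2 = 5 and y'(0) = 3/13 + C2 - 5*C1 = 4. Solving gives C1 = 13/60, C2 = 757/156.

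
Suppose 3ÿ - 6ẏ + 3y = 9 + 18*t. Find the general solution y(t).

Divide through by 3: y'' - 2y' + y = 3 + 6*t.
Characteristic equation r² - 2r + 1 = 0 has discriminant (-2)² - 4·(1) = 0, so r = 1 is a repeated root.
Hence y_h = (C1 + C2*t)*exp(t).
For the particular solution try y_p = A0 + A1*t. Substituting and matching coefficients of each power of t gives A0 = 15, A1 = 6, so y_p = 15 + 6*t.

y = 15 + 6*t + C1*exp(t) + C2*t*exp(t)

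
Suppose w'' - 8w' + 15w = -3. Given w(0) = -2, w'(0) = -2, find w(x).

w = -1/5 - 7*exp(3*x)/2 + 17*exp(5*x)/10

Characteristic equation r² - 8r + 15 = 0 factors as (r - 3)(r - 5) = 0, so r = 3, 5.
Hence w_h = C1*exp(3*x) + C2*exp(5*x).
For the particular solution try w_p = A0. Substituting and matching coefficients of each power of x gives A0 = -1/5, so w_p = -1/5.
General solution: w = -1/5 + C1*exp(3*x) + C2*exp(5*x).
Apply the initial conditions: w(0) = -1/5 + C1 + C2 = -2 and w'(0) = 3*C1 + 5*C2 = -2. Solving gives C1 = -7/2, C2 = 17/10.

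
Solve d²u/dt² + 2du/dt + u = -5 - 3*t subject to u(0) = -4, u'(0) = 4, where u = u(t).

u = 1 - 5*exp(-t) - 3*t + 2*t*exp(-t)

Characteristic equation r² + 2r + 1 = 0 has discriminant (2)² - 4·(1) = 0, so r = -1 is a repeated root.
Hence u_h = (C1 + C2*t)*exp(-t).
For the particular solution try u_p = A0 + A1*t. Substituting and matching coefficients of each power of t gives A0 = 1, A1 = -3, so u_p = 1 - 3*t.
General solution: u = 1 - 3*t + C1*exp(-t) + C2*t*exp(-t).
Apply the initial conditions: u(0) = 1 + C1 = -4 and u'(0) = -3 + C2 - C1 = 4. Solving gives C1 = -5, C2 = 2.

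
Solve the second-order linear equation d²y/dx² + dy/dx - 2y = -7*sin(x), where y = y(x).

Characteristic equation r² + r - 2 = 0 factors as (r + 2)(r - 1) = 0, so r = -2, 1.
Hence y_h = C1*exp(-2*x) + C2*exp(x).
Try y_p = A*cos(x) + B*sin(x). Substituting and equating the coefficients of cos(x) and sin(x) gives A = 7/10, B = 21/10, so y_p = 7*cos(x)/10 + 21*sin(x)/10.

y = 7*cos(x)/10 + 21*sin(x)/10 + C1*exp(-2*x) + C2*exp(x)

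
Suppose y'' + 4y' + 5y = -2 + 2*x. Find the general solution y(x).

y = -18/25 + 2*x/5 + C1*cos(x)*exp(-2*x) + C2*exp(-2*x)*sin(x)

Characteristic equation r² + 4r + 5 = 0 has discriminant (4)² - 4·(5) = -4 < 0, so r = -2 ± i.
Hence y_h = C1*cos(x)*exp(-2*x) + C2*exp(-2*x)*sin(x).
For the particular solution try y_p = A0 + A1*x. Substituting and matching coefficients of each power of x gives A0 = -18/25, A1 = 2/5, so y_p = -18/25 + 2*x/5.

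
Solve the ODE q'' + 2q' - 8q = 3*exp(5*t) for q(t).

q = exp(5*t)/9 + C1*exp(2*t) + C2*exp(-4*t)

Characteristic equation r² + 2r - 8 = 0 factors as (r - 2)(r + 4) = 0, so r = 2, -4.
Hence q_h = C1*exp(2*t) + C2*exp(-4*t).
Try q_p = A*exp(5*t). Substituting into the equation and dividing by exp(5*t) gives A = 1/9, so q_p = exp(5*t)/9.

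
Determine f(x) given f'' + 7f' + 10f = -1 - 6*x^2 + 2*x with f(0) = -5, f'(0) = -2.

f = -177/250 - 49*exp(-2*x)/6 - 3*x**2/5 + 26*x/25 + 1453*exp(-5*x)/375

Characteristic equation r² + 7r + 10 = 0 factors as (r + 5)(r + 2) = 0, so r = -5, -2.
Hence f_h = C1*exp(-5*x) + C2*exp(-2*x).
For the particular solution try f_p = A0 + A1*x + A2*x^2. Substituting and matching coefficients of each power of x gives A0 = -177/250, A1 = 26/25, A2 = -3/5, so f_p = -177/250 - 3*x^2/5 + 26*x/25.
General solution: f = -177/250 - 3*x^2/5 + 26*x/25 + C1*exp(-5*x) + C2*exp(-2*x).
Apply the initial conditions: f(0) = -177/250 + C1 + C2 = -5 and f'(0) = 26/25 - 5*C1 - 2*C2 = -2. Solving gives C1 = 1453/375, C2 = -49/6.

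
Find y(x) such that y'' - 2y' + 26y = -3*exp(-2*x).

Characteristic equation r² - 2r + 26 = 0 has discriminant (-2)² - 4·(26) = -100 < 0, so r = 1 ± 5i.
Hence y_h = C1*cos(5*x)*exp(x) + C2*exp(x)*sin(5*x).
Try y_p = A*exp(-2*x). Substituting into the equation and dividing by exp(-2*x) gives A = -3/34, so y_p = -3*exp(-2*x)/34.

y = -3*exp(-2*x)/34 + C1*cos(5*x)*exp(x) + C2*exp(x)*sin(5*x)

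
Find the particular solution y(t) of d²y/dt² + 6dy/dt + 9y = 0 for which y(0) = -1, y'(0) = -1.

Characteristic equation r² + 6r + 9 = 0 has discriminant (6)² - 4·(9) = 0, so r = -3 is a repeated root.
Hence y_h = (C1 + C2*t)*exp(-3*t).
Apply the initial conditions: y(0) = C1 = -1 and y'(0) = C2 - 3*C1 = -1. Solving gives C1 = -1, C2 = -4.

y = -exp(-3*t) - 4*t*exp(-3*t)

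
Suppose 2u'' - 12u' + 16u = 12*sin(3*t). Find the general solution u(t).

u = -6*sin(3*t)/325 + 108*cos(3*t)/325 + C1*exp(4*t) + C2*exp(2*t)

Divide through by 2: u'' - 6u' + 8u = 6*sin(3*t).
Characteristic equation r² - 6r + 8 = 0 factors as (r - 4)(r - 2) = 0, so r = 4, 2.
Hence u_h = C1*exp(4*t) + C2*exp(2*t).
Try u_p = A*cos(3*t) + B*sin(3*t). Substituting and equating the coefficients of cos(3t) and sin(3t) gives A = 108/325, B = -6/325, so u_p = -6*sin(3*t)/325 + 108*cos(3*t)/325.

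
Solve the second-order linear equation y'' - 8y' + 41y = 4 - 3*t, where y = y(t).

y = 140/1681 - 3*t/41 + C1*cos(5*t)*exp(4*t) + C2*exp(4*t)*sin(5*t)

Characteristic equation r² - 8r + 41 = 0 has discriminant (-8)² - 4·(41) = -100 < 0, so r = 4 ± 5i.
Hence y_h = C1*cos(5*t)*exp(4*t) + C2*exp(4*t)*sin(5*t).
For the particular solution try y_p = A0 + A1*t. Substituting and matching coefficients of each power of t gives A0 = 140/1681, A1 = -3/41, so y_p = 140/1681 - 3*t/41.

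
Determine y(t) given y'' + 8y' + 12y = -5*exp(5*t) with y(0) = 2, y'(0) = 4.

y = -93*exp(-6*t)/44 - 5*exp(5*t)/77 + 117*exp(-2*t)/28

Characteristic equation r² + 8r + 12 = 0 factors as (r + 6)(r + 2) = 0, so r = -6, -2.
Hence y_h = C1*exp(-6*t) + C2*exp(-2*t).
Try y_p = A*exp(5*t). Substituting into the equation and dividing by exp(5*t) gives A = -5/77, so y_p = -5*exp(5*t)/77.
General solution: y = -5*exp(5*t)/77 + C1*exp(-6*t) + C2*exp(-2*t).
Apply the initial conditions: y(0) = -5/77 + C1 + C2 = 2 and y'(0) = -25/77 - 6*C1 - 2*C2 = 4. Solving gives C1 = -93/44, C2 = 117/28.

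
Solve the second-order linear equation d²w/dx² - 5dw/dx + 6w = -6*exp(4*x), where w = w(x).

Characteristic equation r² - 5r + 6 = 0 factors as (r - 3)(r - 2) = 0, so r = 3, 2.
Hence w_h = C1*exp(3*x) + C2*exp(2*x).
Try w_p = A*exp(4*x). Substituting into the equation and dividing by exp(4*x) gives A = -3, so w_p = -3*exp(4*x).

w = -3*exp(4*x) + C1*exp(3*x) + C2*exp(2*x)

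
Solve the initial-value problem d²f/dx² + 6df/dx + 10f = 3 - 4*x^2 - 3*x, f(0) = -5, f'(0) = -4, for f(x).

f = 34/125 - 2*x**2/5 + 9*x/50 - 4999*exp(-3*x)*sin(x)/250 - 659*cos(x)*exp(-3*x)/125

Characteristic equation r² + 6r + 10 = 0 has discriminant (6)² - 4·(10) = -4 < 0, so r = -3 ± i.
Hence f_h = C1*cos(x)*exp(-3*x) + C2*exp(-3*x)*sin(x).
For the particular solution try f_p = A0 + A1*x + A2*x^2. Substituting and matching coefficients of each power of x gives A0 = 34/125, A1 = 9/50, A2 = -2/5, so f_p = 34/125 - 2*x^2/5 + 9*x/50.
General solution: f = 34/125 - 2*x^2/5 + 9*x/50 + C1*cos(x)*exp(-3*x) + C2*exp(-3*x)*sin(x).
Apply the initial conditions: f(0) = 34/125 + C1 = -5 and f'(0) = 9/50 + C2 - 3*C1 = -4. Solving gives C1 = -659/125, C2 = -4999/250.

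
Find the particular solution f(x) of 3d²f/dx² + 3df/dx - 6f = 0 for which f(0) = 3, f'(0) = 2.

f = exp(-2*x)/3 + 8*exp(x)/3

Divide through by 3: f'' + f' - 2f = 0.
Characteristic equation r² + r - 2 = 0 factors as (r - 1)(r + 2) = 0, so r = 1, -2.
Hence f_h = C1*exp(x) + C2*exp(-2*x).
Apply the initial conditions: f(0) = C1 + C2 = 3 and f'(0) = C1 - 2*C2 = 2. Solving gives C1 = 8/3, C2 = 1/3.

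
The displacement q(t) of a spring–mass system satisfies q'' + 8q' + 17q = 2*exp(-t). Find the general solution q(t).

Characteristic equation r² + 8r + 17 = 0 has discriminant (8)² - 4·(17) = -4 < 0, so r = -4 ± i.
Hence q_h = C1*cos(t)*exp(-4*t) + C2*exp(-4*t)*sin(t).
Try q_p = A*exp(-t). Substituting into the equation and dividing by exp(-t) gives A = 1/5, so q_p = exp(-t)/5.

q = exp(-t)/5 + C1*cos(t)*exp(-4*t) + C2*exp(-4*t)*sin(t)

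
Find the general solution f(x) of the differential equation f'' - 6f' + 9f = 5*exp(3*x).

f = C1*exp(3*x) + 5*x**2*exp(3*x)/2 + C2*x*exp(3*x)

Characteristic equation r² - 6r + 9 = 0 has discriminant (-6)² - 4·(9) = 0, so r = 3 is a repeated root.
Hence f_h = (C1 + C2*x)*exp(3*x).
Since exp(3*x) solves the homogeneous equation (r = 3 is a root of multiplicity 2), multiply the trial by x^2. Try f_p = A*x^2*exp(3*x). Substituting into the equation and dividing by exp(3*x) gives A = 5/2, so f_p = 5*x^2*exp(3*x)/2.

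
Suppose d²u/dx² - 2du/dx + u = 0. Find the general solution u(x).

u = C1*exp(x) + C2*x*exp(x)

Characteristic equation r² - 2r + 1 = 0 has discriminant (-2)² - 4·(1) = 0, so r = 1 is a repeated root.
Hence u_h = (C1 + C2*x)*exp(x).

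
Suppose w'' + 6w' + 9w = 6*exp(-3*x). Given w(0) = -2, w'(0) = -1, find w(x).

Characteristic equation r² + 6r + 9 = 0 has discriminant (6)² - 4·(9) = 0, so r = -3 is a repeated root.
Hence w_h = (C1 + C2*x)*exp(-3*x).
Since exp(-3*x) solves the homogeneous equation (r = -3 is a root of multiplicity 2), multiply the trial by x^2. Try w_p = A*x^2*exp(-3*x). Substituting into the equation and dividing by exp(-3*x) gives A = 3, so w_p = 3*x^2*exp(-3*x).
General solution: w = C1*exp(-3*x) + 3*x^2*exp(-3*x) + C2*x*exp(-3*x).
Apply the initial conditions: w(0) = C1 = -2 and w'(0) = C2 - 3*C1 = -1. Solving gives C1 = -2, C2 = -7.

w = -2*exp(-3*x) - 7*x*exp(-3*x) + 3*x**2*exp(-3*x)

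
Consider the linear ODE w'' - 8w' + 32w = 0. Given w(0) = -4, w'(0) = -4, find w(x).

w = -4*cos(4*x)*exp(4*x) + 3*exp(4*x)*sin(4*x)

Characteristic equation r² - 8r + 32 = 0 has discriminant (-8)² - 4·(32) = -64 < 0, so r = 4 ± 4i.
Hence w_h = C1*cos(4*x)*exp(4*x) + C2*exp(4*x)*sin(4*x).
Apply the initial conditions: w(0) = C1 = -4 and w'(0) = 4*C1 + 4*C2 = -4. Solving gives C1 = -4, C2 = 3.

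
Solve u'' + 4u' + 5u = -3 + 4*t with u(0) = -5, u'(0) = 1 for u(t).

u = -31/25 + 4*t/5 - 183*exp(-2*t)*sin(t)/25 - 94*cos(t)*exp(-2*t)/25

Characteristic equation r² + 4r + 5 = 0 has discriminant (4)² - 4·(5) = -4 < 0, so r = -2 ± i.
Hence u_h = C1*cos(t)*exp(-2*t) + C2*exp(-2*t)*sin(t).
For the particular solution try u_p = A0 + A1*t. Substituting and matching coefficients of each power of t gives A0 = -31/25, A1 = 4/5, so u_p = -31/25 + 4*t/5.
General solution: u = -31/25 + 4*t/5 + C1*cos(t)*exp(-2*t) + C2*exp(-2*t)*sin(t).
Apply the initial conditions: u(0) = -31/25 + C1 = -5 and u'(0) = 4/5 + C2 - 2*C1 = 1. Solving gives C1 = -94/25, C2 = -183/25.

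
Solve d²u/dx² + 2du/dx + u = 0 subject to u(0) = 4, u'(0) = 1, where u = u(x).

Characteristic equation r² + 2r + 1 = 0 has discriminant (2)² - 4·(1) = 0, so r = -1 is a repeated root.
Hence u_h = (C1 + C2*x)*exp(-x).
Apply the initial conditions: u(0) = C1 = 4 and u'(0) = C2 - C1 = 1. Solving gives C1 = 4, C2 = 5.

u = 4*exp(-x) + 5*x*exp(-x)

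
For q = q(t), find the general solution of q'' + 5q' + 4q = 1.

Characteristic equation r² + 5r + 4 = 0 factors as (r + 4)(r + 1) = 0, so r = -4, -1.
Hence q_h = C1*exp(-4*t) + C2*exp(-t).
For the particular solution try q_p = A0. Substituting and matching coefficients of each power of t gives A0 = 1/4, so q_p = 1/4.

q = 1/4 + C1*exp(-4*t) + C2*exp(-t)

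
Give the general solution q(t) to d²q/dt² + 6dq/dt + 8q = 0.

Characteristic equation r² + 6r + 8 = 0 factors as (r + 2)(r + 4) = 0, so r = -2, -4.
Hence q_h = C1*exp(-2*t) + C2*exp(-4*t).

q = C1*exp(-2*t) + C2*exp(-4*t)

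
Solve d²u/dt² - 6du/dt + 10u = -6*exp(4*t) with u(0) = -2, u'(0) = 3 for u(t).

Characteristic equation r² - 6r + 10 = 0 has discriminant (-6)² - 4·(10) = -4 < 0, so r = 3 ± i.
Hence u_h = C1*cos(t)*exp(3*t) + C2*exp(3*t)*sin(t).
Try u_p = A*exp(4*t). Substituting into the equation and dividing by exp(4*t) gives A = -3, so u_p = -3*exp(4*t).
General solution: u = -3*exp(4*t) + C1*cos(t)*exp(3*t) + C2*exp(3*t)*sin(t).
Apply the initial conditions: u(0) = -3 + C1 = -2 and u'(0) = -12 + C2 + 3*C1 = 3. Solving gives C1 = 1, C2 = 12.

u = -3*exp(4*t) + cos(t)*exp(3*t) + 12*exp(3*t)*sin(t)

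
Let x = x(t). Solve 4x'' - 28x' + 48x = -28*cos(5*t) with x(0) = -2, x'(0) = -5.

Divide through by 4: x'' - 7x' + 12x = -7*cos(5*t).
Characteristic equation r² - 7r + 12 = 0 factors as (r - 4)(r - 3) = 0, so r = 4, 3.
Hence x_h = C1*exp(4*t) + C2*exp(3*t).
Try x_p = A*cos(5*t) + B*sin(5*t). Substituting and equating the coefficients of cos(5t) and sin(5t) gives A = 91/1394, B = 245/1394, so x_p = 91*cos(5*t)/1394 + 245*sin(5*t)/1394.
General solution: x = 91*cos(5*t)/1394 + 245*sin(5*t)/1394 + C1*exp(4*t) + C2*exp(3*t).
Apply the initial conditions: x(0) = 91/1394 + C1 + C2 = -2 and x'(0) = 1225/1394 + 3*C2 + 4*C1 = -5. Solving gives C1 = 13/41, C2 = -81/34.

x = -81*exp(3*t)/34 + 13*exp(4*t)/41 + 91*cos(5*t)/1394 + 245*sin(5*t)/1394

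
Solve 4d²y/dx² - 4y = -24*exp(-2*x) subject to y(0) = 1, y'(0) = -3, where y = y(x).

y = -2*exp(x) - 2*exp(-2*x) + 5*exp(-x)

Divide through by 4: y'' - y = -6*exp(-2*x).
Characteristic equation r² - 1 = 0 factors as (r + 1)(r - 1) = 0, so r = -1, 1.
Hence y_h = C1*exp(-x) + C2*exp(x).
Try y_p = A*exp(-2*x). Substituting into the equation and dividing by exp(-2*x) gives A = -2, so y_p = -2*exp(-2*x).
General solution: y = -2*exp(-2*x) + C1*exp(-x) + C2*exp(x).
Apply the initial conditions: y(0) = -2 + C1 + C2 = 1 and y'(0) = 4 + C2 - C1 = -3. Solving gives C1 = 5, C2 = -2.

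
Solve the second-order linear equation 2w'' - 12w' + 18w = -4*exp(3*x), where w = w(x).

Divide through by 2: w'' - 6w' + 9w = -2*exp(3*x).
Characteristic equation r² - 6r + 9 = 0 has discriminant (-6)² - 4·(9) = 0, so r = 3 is a repeated root.
Hence w_h = (C1 + C2*x)*exp(3*x).
Since exp(3*x) solves the homogeneous equation (r = 3 is a root of multiplicity 2), multiply the trial by x^2. Try w_p = A*x^2*exp(3*x). Substituting into the equation and dividing by exp(3*x) gives A = -1, so w_p = -x^2*exp(3*x).

w = C1*exp(3*x) - x**2*exp(3*x) + C2*x*exp(3*x)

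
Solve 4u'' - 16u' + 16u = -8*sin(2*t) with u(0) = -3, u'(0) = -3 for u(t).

Divide through by 4: u'' - 4u' + 4u = -2*sin(2*t).
Characteristic equation r² - 4r + 4 = 0 has discriminant (-4)² - 4·(4) = 0, so r = 2 is a repeated root.
Hence u_h = (C1 + C2*t)*exp(2*t).
Try u_p = A*cos(2*t) + B*sin(2*t). Substituting and equating the coefficients of cos(2t) and sin(2t) gives A = -1/4, B = 0, so u_p = -cos(2*t)/4.
General solution: u = -cos(2*t)/4 + C1*exp(2*t) + C2*t*exp(2*t).
Apply the initial conditions: u(0) = -1/4 + C1 = -3 and u'(0) = C2 + 2*C1 = -3. Solving gives C1 = -11/4, C2 = 5/2.

u = -11*exp(2*t)/4 - cos(2*t)/4 + 5*t*exp(2*t)/2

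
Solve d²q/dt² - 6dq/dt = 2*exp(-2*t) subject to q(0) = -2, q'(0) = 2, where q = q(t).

q = -5/2 + exp(-2*t)/8 + 3*exp(6*t)/8

Characteristic equation r² - 6r = 0 factors as (r - 6)r = 0, so r = 6, 0.
Hence q_h = C1*exp(6*t) + C2.
Try q_p = A*exp(-2*t). Substituting into the equation and dividing by exp(-2*t) gives A = 1/8, so q_p = exp(-2*t)/8.
General solution: q = C2 + exp(-2*t)/8 + C1*exp(6*t).
Apply the initial conditions: q(0) = 1/8 + C1 + C2 = -2 and q'(0) = -1/4 + 6*C1 = 2. Solving gives C1 = 3/8, C2 = -5/2.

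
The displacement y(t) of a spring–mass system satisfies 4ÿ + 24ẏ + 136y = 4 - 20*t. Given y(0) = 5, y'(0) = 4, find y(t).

y = 16/289 - 5*t/34 + 1429*cos(5*t)*exp(-3*t)/289 + 10971*exp(-3*t)*sin(5*t)/2890

Divide through by 4: y'' + 6y' + 34y = 1 - 5*t.
Characteristic equation r² + 6r + 34 = 0 has discriminant (6)² - 4·(34) = -100 < 0, so r = -3 ± 5i.
Hence y_h = C1*cos(5*t)*exp(-3*t) + C2*exp(-3*t)*sin(5*t).
For the particular solution try y_p = A0 + A1*t. Substituting and matching coefficients of each power of t gives A0 = 16/289, A1 = -5/34, so y_p = 16/289 - 5*t/34.
General solution: y = 16/289 - 5*t/34 + C1*cos(5*t)*exp(-3*t) + C2*exp(-3*t)*sin(5*t).
Apply the initial conditions: y(0) = 16/289 + C1 = 5 and y'(0) = -5/34 - 3*C1 + 5*C2 = 4. Solving gives C1 = 1429/289, C2 = 10971/2890.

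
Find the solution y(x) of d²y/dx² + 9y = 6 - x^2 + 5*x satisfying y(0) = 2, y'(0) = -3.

y = 56/81 - 32*sin(3*x)/27 - x**2/9 + 5*x/9 + 106*cos(3*x)/81

Characteristic equation r² + 9 = 0 has discriminant (0)² - 4·(9) = -36 < 0, so r = ± 3i.
Hence y_h = C1*cos(3*x) + C2*sin(3*x).
For the particular solution try y_p = A0 + A1*x + A2*x^2. Substituting and matching coefficients of each power of x gives A0 = 56/81, A1 = 5/9, A2 = -1/9, so y_p = 56/81 - x^2/9 + 5*x/9.
General solution: y = 56/81 - x^2/9 + 5*x/9 + C1*cos(3*x) + C2*sin(3*x).
Apply the initial conditions: y(0) = 56/81 + C1 = 2 and y'(0) = 5/9 + 3*C2 = -3. Solving gives C1 = 106/81, C2 = -32/27.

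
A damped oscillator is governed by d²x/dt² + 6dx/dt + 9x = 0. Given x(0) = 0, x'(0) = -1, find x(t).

Characteristic equation r² + 6r + 9 = 0 has discriminant (6)² - 4·(9) = 0, so r = -3 is a repeated root.
Hence x_h = (C1 + C2*t)*exp(-3*t).
Apply the initial conditions: x(0) = C1 = 0 and x'(0) = C2 - 3*C1 = -1. Solving gives C1 = 0, C2 = -1.

x = -t*exp(-3*t)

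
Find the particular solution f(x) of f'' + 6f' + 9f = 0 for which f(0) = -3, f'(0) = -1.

Characteristic equation r² + 6r + 9 = 0 has discriminant (6)² - 4·(9) = 0, so r = -3 is a repeated root.
Hence f_h = (C1 + C2*x)*exp(-3*x).
Apply the initial conditions: f(0) = C1 = -3 and f'(0) = C2 - 3*C1 = -1. Solving gives C1 = -3, C2 = -10.

f = -3*exp(-3*x) - 10*x*exp(-3*x)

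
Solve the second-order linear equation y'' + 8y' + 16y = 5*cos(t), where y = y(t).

y = 40*sin(t)/289 + 75*cos(t)/289 + C1*exp(-4*t) + C2*t*exp(-4*t)

Characteristic equation r² + 8r + 16 = 0 has discriminant (8)² - 4·(16) = 0, so r = -4 is a repeated root.
Hence y_h = (C1 + C2*t)*exp(-4*t).
Try y_p = A*cos(t) + B*sin(t). Substituting and equating the coefficients of cos(t) and sin(t) gives A = 75/289, B = 40/289, so y_p = 40*sin(t)/289 + 75*cos(t)/289.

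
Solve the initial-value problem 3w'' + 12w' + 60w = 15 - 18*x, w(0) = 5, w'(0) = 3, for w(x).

w = 31/100 - 3*x/10 + 317*exp(-2*x)*sin(4*x)/100 + 469*cos(4*x)*exp(-2*x)/100

Divide through by 3: w'' + 4w' + 20w = 5 - 6*x.
Characteristic equation r² + 4r + 20 = 0 has discriminant (4)² - 4·(20) = -64 < 0, so r = -2 ± 4i.
Hence w_h = C1*cos(4*x)*exp(-2*x) + C2*exp(-2*x)*sin(4*x).
For the particular solution try w_p = A0 + A1*x. Substituting and matching coefficients of each power of x gives A0 = 31/100, A1 = -3/10, so w_p = 31/100 - 3*x/10.
General solution: w = 31/100 - 3*x/10 + C1*cos(4*x)*exp(-2*x) + C2*exp(-2*x)*sin(4*x).
Apply the initial conditions: w(0) = 31/100 + C1 = 5 and w'(0) = -3/10 - 2*C1 + 4*C2 = 3. Solving gives C1 = 469/100, C2 = 317/100.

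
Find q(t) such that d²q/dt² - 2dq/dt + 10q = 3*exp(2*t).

q = 3*exp(2*t)/10 + C1*cos(3*t)*exp(t) + C2*exp(t)*sin(3*t)

Characteristic equation r² - 2r + 10 = 0 has discriminant (-2)² - 4·(10) = -36 < 0, so r = 1 ± 3i.
Hence q_h = C1*cos(3*t)*exp(t) + C2*exp(t)*sin(3*t).
Try q_p = A*exp(2*t). Substituting into the equation and dividing by exp(2*t) gives A = 3/10, so q_p = 3*exp(2*t)/10.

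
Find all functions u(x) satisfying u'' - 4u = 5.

Characteristic equation r² - 4 = 0 factors as (r + 2)(r - 2) = 0, so r = -2, 2.
Hence u_h = C1*exp(-2*x) + C2*exp(2*x).
For the particular solution try u_p = A0. Substituting and matching coefficients of each power of x gives A0 = -5/4, so u_p = -5/4.

u = -5/4 + C1*exp(-2*x) + C2*exp(2*x)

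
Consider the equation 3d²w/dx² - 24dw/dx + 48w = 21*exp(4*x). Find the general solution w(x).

Divide through by 3: w'' - 8w' + 16w = 7*exp(4*x).
Characteristic equation r² - 8r + 16 = 0 has discriminant (-8)² - 4·(16) = 0, so r = 4 is a repeated root.
Hence w_h = (C1 + C2*x)*exp(4*x).
Since exp(4*x) solves the homogeneous equation (r = 4 is a root of multiplicity 2), multiply the trial by x^2. Try w_p = A*x^2*exp(4*x). Substituting into the equation and dividing by exp(4*x) gives A = 7/2, so w_p = 7*x^2*exp(4*x)/2.

w = C1*exp(4*x) + 7*x**2*exp(4*x)/2 + C2*x*exp(4*x)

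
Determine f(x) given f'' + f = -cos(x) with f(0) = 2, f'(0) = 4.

f = 2*cos(x) + 4*sin(x) - x*sin(x)/2

Characteristic equation r² + 1 = 0 has discriminant (0)² - 4·(1) = -4 < 0, so r = ± i.
Hence f_h = C1*cos(x) + C2*sin(x).
Since ±1i are characteristic roots, multiply the trial by x. Try f_p = x*(A*cos(x) + B*sin(x)). Substituting and equating the coefficients of cos(x) and sin(x) gives A = 0, B = -1/2, so f_p = -x*sin(x)/2.
General solution: f = C1*cos(x) + C2*sin(x) - x*sin(x)/2.
Apply the initial conditions: f(0) = C1 = 2 and f'(0) = C2 = 4. Solving gives C1 = 2, C2 = 4.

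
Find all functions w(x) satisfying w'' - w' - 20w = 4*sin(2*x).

Characteristic equation r² - r - 20 = 0 factors as (r - 5)(r + 4) = 0, so r = 5, -4.
Hence w_h = C1*exp(5*x) + C2*exp(-4*x).
Try w_p = A*cos(2*x) + B*sin(2*x). Substituting and equating the coefficients of cos(2x) and sin(2x) gives A = 2/145, B = -24/145, so w_p = -24*sin(2*x)/145 + 2*cos(2*x)/145.

w = -24*sin(2*x)/145 + 2*cos(2*x)/145 + C1*exp(5*x) + C2*exp(-4*x)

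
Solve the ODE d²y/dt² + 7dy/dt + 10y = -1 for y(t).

y = -1/10 + C1*exp(-5*t) + C2*exp(-2*t)

Characteristic equation r² + 7r + 10 = 0 factors as (r + 5)(r + 2) = 0, so r = -5, -2.
Hence y_h = C1*exp(-5*t) + C2*exp(-2*t).
For the particular solution try y_p = A0. Substituting and matching coefficients of each power of t gives A0 = -1/10, so y_p = -1/10.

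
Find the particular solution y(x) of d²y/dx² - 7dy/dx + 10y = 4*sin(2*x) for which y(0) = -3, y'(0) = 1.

Characteristic equation r² - 7r + 10 = 0 factors as (r - 5)(r - 2) = 0, so r = 5, 2.
Hence y_h = C1*exp(5*x) + C2*exp(2*x).
Try y_p = A*cos(2*x) + B*sin(2*x). Substituting and equating the coefficients of cos(2x) and sin(2x) gives A = 7/29, B = 3/29, so y_p = 3*sin(2*x)/29 + 7*cos(2*x)/29.
General solution: y = 3*sin(2*x)/29 + 7*cos(2*x)/29 + C1*exp(5*x) + C2*exp(2*x).
Apply the initial conditions: y(0) = 7/29 + C1 + C2 = -3 and y'(0) = 6/29 + 2*C2 + 5*C1 = 1. Solving gives C1 = 211/87, C2 = -17/3.

y = -17*exp(2*x)/3 + 3*sin(2*x)/29 + 7*cos(2*x)/29 + 211*exp(5*x)/87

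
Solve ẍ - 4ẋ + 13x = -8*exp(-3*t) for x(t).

x = -4*exp(-3*t)/17 + C1*cos(3*t)*exp(2*t) + C2*exp(2*t)*sin(3*t)

Characteristic equation r² - 4r + 13 = 0 has discriminant (-4)² - 4·(13) = -36 < 0, so r = 2 ± 3i.
Hence x_h = C1*cos(3*t)*exp(2*t) + C2*exp(2*t)*sin(3*t).
Try x_p = A*exp(-3*t). Substituting into the equation and dividing by exp(-3*t) gives A = -4/17, so x_p = -4*exp(-3*t)/17.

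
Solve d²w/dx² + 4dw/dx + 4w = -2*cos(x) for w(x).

Characteristic equation r² + 4r + 4 = 0 has discriminant (4)² - 4·(4) = 0, so r = -2 is a repeated root.
Hence w_h = (C1 + C2*x)*exp(-2*x).
Try w_p = A*cos(x) + B*sin(x). Substituting and equating the coefficients of cos(x) and sin(x) gives A = -6/25, B = -8/25, so w_p = -8*sin(x)/25 - 6*cos(x)/25.

w = -8*sin(x)/25 - 6*cos(x)/25 + C1*exp(-2*x) + C2*x*exp(-2*x)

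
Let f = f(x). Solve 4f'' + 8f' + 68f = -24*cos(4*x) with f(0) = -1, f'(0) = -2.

Divide through by 4: f'' + 2f' + 17f = -6*cos(4*x).
Characteristic equation r² + 2r + 17 = 0 has discriminant (2)² - 4·(17) = -64 < 0, so r = -1 ± 4i.
Hence f_h = C1*cos(4*x)*exp(-x) + C2*exp(-x)*sin(4*x).
Try f_p = A*cos(4*x) + B*sin(4*x). Substituting and equating the coefficients of cos(4x) and sin(4x) gives A = -6/65, B = -48/65, so f_p = -48*sin(4*x)/65 - 6*cos(4*x)/65.
General solution: f = -48*sin(4*x)/65 - 6*cos(4*x)/65 + C1*cos(4*x)*exp(-x) + C2*exp(-x)*sin(4*x).
Apply the initial conditions: f(0) = -6/65 + C1 = -1 and f'(0) = -192/65 - C1 + 4*C2 = -2. Solving gives C1 = -59/65, C2 = 3/260.

f = -48*sin(4*x)/65 - 6*cos(4*x)/65 - 59*cos(4*x)*exp(-x)/65 + 3*exp(-x)*sin(4*x)/260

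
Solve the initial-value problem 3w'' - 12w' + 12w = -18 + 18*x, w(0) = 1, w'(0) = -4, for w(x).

Divide through by 3: w'' - 4w' + 4w = -6 + 6*x.
Characteristic equation r² - 4r + 4 = 0 has discriminant (-4)² - 4·(4) = 0, so r = 2 is a repeated root.
Hence w_h = (C1 + C2*x)*exp(2*x).
For the particular solution try w_p = A0 + A1*x. Substituting and matching coefficients of each power of x gives A0 = 0, A1 = 3/2, so w_p = 3*x/2.
General solution: w = 3*x/2 + C1*exp(2*x) + C2*x*exp(2*x).
Apply the initial conditions: w(0) = C1 = 1 and w'(0) = 3/2 + C2 + 2*C1 = -4. Solving gives C1 = 1, C2 = -15/2.

w = 3*x/2 - 15*x*exp(2*x)/2 + exp(2*x)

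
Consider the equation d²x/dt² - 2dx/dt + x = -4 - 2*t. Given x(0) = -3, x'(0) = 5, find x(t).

x = -8 - 2*t + 5*exp(t) + 2*t*exp(t)

Characteristic equation r² - 2r + 1 = 0 has discriminant (-2)² - 4·(1) = 0, so r = 1 is a repeated root.
Hence x_h = (C1 + C2*t)*exp(t).
For the particular solution try x_p = A0 + A1*t. Substituting and matching coefficients of each power of t gives A0 = -8, A1 = -2, so x_p = -8 - 2*t.
General solution: x = -8 - 2*t + C1*exp(t) + C2*t*exp(t).
Apply the initial conditions: x(0) = -8 + C1 = -3 and x'(0) = -2 + C1 + C2 = 5. Solving gives C1 = 5, C2 = 2.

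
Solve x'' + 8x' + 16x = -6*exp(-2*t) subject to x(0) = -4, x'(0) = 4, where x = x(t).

x = -5*exp(-4*t)/2 - 3*exp(-2*t)/2 - 9*t*exp(-4*t)

Characteristic equation r² + 8r + 16 = 0 has discriminant (8)² - 4·(16) = 0, so r = -4 is a repeated root.
Hence x_h = (C1 + C2*t)*exp(-4*t).
Try x_p = A*exp(-2*t). Substituting into the equation and dividing by exp(-2*t) gives A = -3/2, so x_p = -3*exp(-2*t)/2.
General solution: x = -3*exp(-2*t)/2 + C1*exp(-4*t) + C2*t*exp(-4*t).
Apply the initial conditions: x(0) = -3/2 + C1 = -4 and x'(0) = 3 + C2 - 4*C1 = 4. Solving gives C1 = -5/2, C2 = -9.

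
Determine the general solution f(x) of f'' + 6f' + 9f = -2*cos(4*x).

f = -48*sin(4*x)/625 + 14*cos(4*x)/625 + C1*exp(-3*x) + C2*x*exp(-3*x)

Characteristic equation r² + 6r + 9 = 0 has discriminant (6)² - 4·(9) = 0, so r = -3 is a repeated root.
Hence f_h = (C1 + C2*x)*exp(-3*x).
Try f_p = A*cos(4*x) + B*sin(4*x). Substituting and equating the coefficients of cos(4x) and sin(4x) gives A = 14/625, B = -48/625, so f_p = -48*sin(4*x)/625 + 14*cos(4*x)/625.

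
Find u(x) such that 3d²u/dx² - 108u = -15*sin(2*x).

Divide through by 3: u'' - 36u = -5*sin(2*x).
Characteristic equation r² - 36 = 0 factors as (r - 6)(r + 6) = 0, so r = 6, -6.
Hence u_h = C1*exp(6*x) + C2*exp(-6*x).
Try u_p = A*cos(2*x) + B*sin(2*x). Substituting and equating the coefficients of cos(2x) and sin(2x) gives A = 0, B = 1/8, so u_p = sin(2*x)/8.

u = sin(2*x)/8 + C1*exp(6*x) + C2*exp(-6*x)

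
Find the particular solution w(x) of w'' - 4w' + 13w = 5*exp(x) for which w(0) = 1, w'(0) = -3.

Characteristic equation r² - 4r + 13 = 0 has discriminant (-4)² - 4·(13) = -36 < 0, so r = 2 ± 3i.
Hence w_h = C1*cos(3*x)*exp(2*x) + C2*exp(2*x)*sin(3*x).
Try w_p = A*exp(x). Substituting into the equation and dividing by exp(x) gives A = 1/2, so w_p = exp(x)/2.
General solution: w = exp(x)/2 + C1*cos(3*x)*exp(2*x) + C2*exp(2*x)*sin(3*x).
Apply the initial conditions: w(0) = 1/2 + C1 = 1 and w'(0) = 1/2 + 2*C1 + 3*C2 = -3. Solving gives C1 = 1/2, C2 = -3/2.

w = exp(x)/2 + cos(3*x)*exp(2*x)/2 - 3*exp(2*x)*sin(3*x)/2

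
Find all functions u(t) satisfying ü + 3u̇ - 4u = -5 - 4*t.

Characteristic equation r² + 3r - 4 = 0 factors as (r - 1)(r + 4) = 0, so r = 1, -4.
Hence u_h = C1*exp(t) + C2*exp(-4*t).
For the particular solution try u_p = A0 + A1*t. Substituting and matching coefficients of each power of t gives A0 = 2, A1 = 1, so u_p = 2 + t.

u = 2 + t + C1*exp(t) + C2*exp(-4*t)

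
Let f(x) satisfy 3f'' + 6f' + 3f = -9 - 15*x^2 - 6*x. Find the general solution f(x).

f = -29 - 5*x**2 + 18*x + C1*exp(-x) + C2*x*exp(-x)

Divide through by 3: f'' + 2f' + f = -3 - 5*x^2 - 2*x.
Characteristic equation r² + 2r + 1 = 0 has discriminant (2)² - 4·(1) = 0, so r = -1 is a repeated root.
Hence f_h = (C1 + C2*x)*exp(-x).
For the particular solution try f_p = A0 + A1*x + A2*x^2. Substituting and matching coefficients of each power of x gives A0 = -29, A1 = 18, A2 = -5, so f_p = -29 - 5*x^2 + 18*x.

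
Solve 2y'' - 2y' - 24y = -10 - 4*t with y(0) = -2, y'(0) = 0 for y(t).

y = 29/72 - 85*exp(-3*t)/63 - 59*exp(4*t)/56 + t/6

Divide through by 2: y'' - y' - 12y = -5 - 2*t.
Characteristic equation r² - r - 12 = 0 factors as (r - 4)(r + 3) = 0, so r = 4, -3.
Hence y_h = C1*exp(4*t) + C2*exp(-3*t).
For the particular solution try y_p = A0 + A1*t. Substituting and matching coefficients of each power of t gives A0 = 29/72, A1 = 1/6, so y_p = 29/72 + t/6.
General solution: y = 29/72 + t/6 + C1*exp(4*t) + C2*exp(-3*t).
Apply the initial conditions: y(0) = 29/72 + C1 + C2 = -2 and y'(0) = 1/6 - 3*C2 + 4*C1 = 0. Solving gives C1 = -59/56, C2 = -85/63.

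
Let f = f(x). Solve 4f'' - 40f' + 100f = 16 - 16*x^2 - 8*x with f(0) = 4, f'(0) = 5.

f = 56/625 - 26*x/125 - 4*x**2/25 + 2444*exp(5*x)/625 - 1793*x*exp(5*x)/125

Divide through by 4: f'' - 10f' + 25f = 4 - 4*x^2 - 2*x.
Characteristic equation r² - 10r + 25 = 0 has discriminant (-10)² - 4·(25) = 0, so r = 5 is a repeated root.
Hence f_h = (C1 + C2*x)*exp(5*x).
For the particular solution try f_p = A0 + A1*x + A2*x^2. Substituting and matching coefficients of each power of x gives A0 = 56/625, A1 = -26/125, A2 = -4/25, so f_p = 56/625 - 26*x/125 - 4*x^2/25.
General solution: f = 56/625 - 26*x/125 - 4*x^2/25 + C1*exp(5*x) + C2*x*exp(5*x).
Apply the initial conditions: f(0) = 56/625 + C1 = 4 and f'(0) = -26/125 + C2 + 5*C1 = 5. Solving gives C1 = 2444/625, C2 = -1793/125.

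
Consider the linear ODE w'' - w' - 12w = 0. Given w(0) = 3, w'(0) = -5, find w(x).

w = 4*exp(4*x)/7 + 17*exp(-3*x)/7

Characteristic equation r² - r - 12 = 0 factors as (r - 4)(r + 3) = 0, so r = 4, -3.
Hence w_h = C1*exp(4*x) + C2*exp(-3*x).
Apply the initial conditions: w(0) = C1 + C2 = 3 and w'(0) = -3*C2 + 4*C1 = -5. Solving gives C1 = 4/7, C2 = 17/7.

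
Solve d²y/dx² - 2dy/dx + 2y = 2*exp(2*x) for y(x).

Characteristic equation r² - 2r + 2 = 0 has discriminant (-2)² - 4·(2) = -4 < 0, so r = 1 ± i.
Hence y_h = C1*cos(x)*exp(x) + C2*exp(x)*sin(x).
Try y_p = A*exp(2*x). Substituting into the equation and dividing by exp(2*x) gives A = 1, so y_p = exp(2*x).

y = C1*cos(x)*exp(x) + C2*exp(x)*sin(x) + exp(2*x)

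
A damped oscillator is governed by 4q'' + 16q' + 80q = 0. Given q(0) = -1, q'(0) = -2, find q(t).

Divide through by 4: q'' + 4q' + 20q = 0.
Characteristic equation r² + 4r + 20 = 0 has discriminant (4)² - 4·(20) = -64 < 0, so r = -2 ± 4i.
Hence q_h = C1*cos(4*t)*exp(-2*t) + C2*exp(-2*t)*sin(4*t).
Apply the initial conditions: q(0) = C1 = -1 and q'(0) = -2*C1 + 4*C2 = -2. Solving gives C1 = -1, C2 = -1.

q = -cos(4*t)*exp(-2*t) - exp(-2*t)*sin(4*t)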